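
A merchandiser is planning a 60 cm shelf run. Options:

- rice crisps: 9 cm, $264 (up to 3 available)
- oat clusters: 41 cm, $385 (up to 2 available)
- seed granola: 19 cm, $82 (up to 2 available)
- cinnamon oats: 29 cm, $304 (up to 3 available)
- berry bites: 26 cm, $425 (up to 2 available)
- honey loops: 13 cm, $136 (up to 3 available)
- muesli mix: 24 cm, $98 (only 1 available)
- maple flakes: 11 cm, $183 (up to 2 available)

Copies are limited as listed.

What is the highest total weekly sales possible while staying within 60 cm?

Ranking by ratio (weekly sales/cm): rice crisps 29.33, maple flakes 16.64, berry bites 16.35.
Greedy by ratio would take 3×rice crisps + 2×maple flakes: 49 cm used, total 1158.
The 22 cm tied up in 2×maple flakes is better spent on berry bites — total rises to 1217 (53 cm).
Every other selection either busts 60 cm or exceeds an availability limit or fails to beat 1217.

1217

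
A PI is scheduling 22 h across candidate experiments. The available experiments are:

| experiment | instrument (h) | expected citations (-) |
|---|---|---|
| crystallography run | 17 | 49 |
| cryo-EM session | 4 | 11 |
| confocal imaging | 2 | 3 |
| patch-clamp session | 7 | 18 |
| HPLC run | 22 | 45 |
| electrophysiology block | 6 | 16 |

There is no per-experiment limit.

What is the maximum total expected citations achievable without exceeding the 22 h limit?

60

Taking crystallography run + cryo-EM session: 21 h used, 60 in expected citations.
That's the maximum — no swap from here does better than 60.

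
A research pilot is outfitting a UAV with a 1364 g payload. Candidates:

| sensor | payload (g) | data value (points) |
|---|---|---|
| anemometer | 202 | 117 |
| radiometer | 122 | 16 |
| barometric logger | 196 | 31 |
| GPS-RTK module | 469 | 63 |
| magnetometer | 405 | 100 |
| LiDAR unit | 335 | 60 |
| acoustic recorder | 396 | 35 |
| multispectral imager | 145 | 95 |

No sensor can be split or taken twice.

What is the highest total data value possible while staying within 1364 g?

403

Ranking by ratio (data value/g): multispectral imager 0.66, anemometer 0.58, magnetometer 0.25.
The ratio ordering already packs tightly: anemometer + barometric logger + magnetometer + LiDAR unit + multispectral imager, 1283 g, 403.
No other feasible combination exceeds 403.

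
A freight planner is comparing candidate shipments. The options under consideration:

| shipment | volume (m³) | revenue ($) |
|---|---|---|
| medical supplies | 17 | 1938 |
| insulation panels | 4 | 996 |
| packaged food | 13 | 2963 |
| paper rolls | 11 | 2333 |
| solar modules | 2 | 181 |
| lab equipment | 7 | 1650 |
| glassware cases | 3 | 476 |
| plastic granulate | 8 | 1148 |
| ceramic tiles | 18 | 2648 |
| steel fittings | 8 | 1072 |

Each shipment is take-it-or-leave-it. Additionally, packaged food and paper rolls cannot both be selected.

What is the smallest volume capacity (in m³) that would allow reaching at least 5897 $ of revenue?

Need the lightest bundle worth ≥ 5897.
Taking insulation panels + packaged food + lab equipment + glassware cases gives 6085 (≥ 5897) for 27 m³.
Any bundle with less than 27 m³ falls short of 5897.

27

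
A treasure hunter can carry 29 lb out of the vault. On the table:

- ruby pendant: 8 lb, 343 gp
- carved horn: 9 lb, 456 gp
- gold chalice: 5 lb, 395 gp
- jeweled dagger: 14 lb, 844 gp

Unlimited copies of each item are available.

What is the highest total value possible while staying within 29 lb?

By value per lb: gold chalice 79.00, jeweled dagger 60.29, carved horn 50.67 lead.
Greedy by ratio would take 5×gold chalice: 25 lb used, total 1975.
Dropping gold chalice frees 5 lb; slotting in carved horn (9 lb) lifts the total to 2036 at 29 lb.

2036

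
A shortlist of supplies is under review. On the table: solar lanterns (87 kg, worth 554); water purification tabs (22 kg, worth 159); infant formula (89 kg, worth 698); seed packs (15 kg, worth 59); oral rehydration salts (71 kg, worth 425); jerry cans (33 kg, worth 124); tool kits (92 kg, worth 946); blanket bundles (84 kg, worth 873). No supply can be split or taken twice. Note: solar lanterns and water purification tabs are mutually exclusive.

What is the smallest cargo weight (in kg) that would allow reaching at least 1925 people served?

198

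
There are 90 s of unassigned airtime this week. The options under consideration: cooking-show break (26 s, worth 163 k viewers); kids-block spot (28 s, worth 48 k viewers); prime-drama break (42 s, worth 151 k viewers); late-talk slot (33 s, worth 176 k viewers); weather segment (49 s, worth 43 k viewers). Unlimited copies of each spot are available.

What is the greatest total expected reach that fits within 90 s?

502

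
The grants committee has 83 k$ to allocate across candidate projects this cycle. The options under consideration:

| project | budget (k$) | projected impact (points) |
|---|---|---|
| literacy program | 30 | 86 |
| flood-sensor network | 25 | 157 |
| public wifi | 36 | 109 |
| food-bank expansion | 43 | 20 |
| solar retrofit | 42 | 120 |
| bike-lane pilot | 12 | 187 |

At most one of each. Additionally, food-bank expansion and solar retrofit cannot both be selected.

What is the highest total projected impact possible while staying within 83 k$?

A density-first pass picks flood-sensor network + public wifi + bike-lane pilot — 453 at 73 k$.
The 36 k$ tied up in public wifi is better spent on solar retrofit — total rises to 464 (79 k$).
The closest alternative, flood-sensor network + public wifi + bike-lane pilot, reaches only 453.

464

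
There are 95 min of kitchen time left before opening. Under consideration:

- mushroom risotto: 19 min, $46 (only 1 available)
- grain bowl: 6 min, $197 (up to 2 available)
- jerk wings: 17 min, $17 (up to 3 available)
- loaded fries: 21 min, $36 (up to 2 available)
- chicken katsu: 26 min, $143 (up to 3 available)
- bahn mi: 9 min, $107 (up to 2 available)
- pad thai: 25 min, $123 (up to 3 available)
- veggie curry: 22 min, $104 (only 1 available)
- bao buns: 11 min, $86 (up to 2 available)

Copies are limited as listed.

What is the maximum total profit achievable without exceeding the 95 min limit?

980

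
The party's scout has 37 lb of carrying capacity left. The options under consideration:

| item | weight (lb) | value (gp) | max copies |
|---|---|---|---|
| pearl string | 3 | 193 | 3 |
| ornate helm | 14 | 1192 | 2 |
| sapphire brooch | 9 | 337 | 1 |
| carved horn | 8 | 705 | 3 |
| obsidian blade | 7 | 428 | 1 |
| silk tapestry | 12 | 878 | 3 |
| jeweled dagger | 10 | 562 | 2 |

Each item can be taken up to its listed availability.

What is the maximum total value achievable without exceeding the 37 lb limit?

3089

Filling by ratio: 3×carved horn + silk tapestry for 2993, with 1 lb left unused.
Dropping 2×carved horn and silk tapestry frees 28 lb; slotting in 2×ornate helm (28 lb) lifts the total to 3089 at 36 lb.
Every other selection either busts 37 lb or exceeds an availability limit or fails to beat 3089.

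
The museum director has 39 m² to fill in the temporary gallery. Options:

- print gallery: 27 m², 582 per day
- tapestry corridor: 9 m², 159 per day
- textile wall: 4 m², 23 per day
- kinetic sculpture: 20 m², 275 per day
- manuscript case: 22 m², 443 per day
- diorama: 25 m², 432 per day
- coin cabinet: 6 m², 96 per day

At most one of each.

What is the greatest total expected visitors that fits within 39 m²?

Best packing: print gallery + tapestry corridor — 36 m², 741 total.

741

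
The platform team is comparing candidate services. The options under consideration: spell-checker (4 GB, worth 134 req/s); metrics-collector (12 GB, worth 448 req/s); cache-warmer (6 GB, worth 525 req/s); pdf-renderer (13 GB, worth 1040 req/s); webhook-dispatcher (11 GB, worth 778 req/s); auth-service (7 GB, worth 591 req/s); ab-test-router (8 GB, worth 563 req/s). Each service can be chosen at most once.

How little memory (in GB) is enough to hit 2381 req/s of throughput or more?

31

Need the lightest bundle worth ≥ 2381.
pdf-renderer + webhook-dispatcher + auth-service reaches 2409 using 31 GB.
No combination under 31 GB hits 2381.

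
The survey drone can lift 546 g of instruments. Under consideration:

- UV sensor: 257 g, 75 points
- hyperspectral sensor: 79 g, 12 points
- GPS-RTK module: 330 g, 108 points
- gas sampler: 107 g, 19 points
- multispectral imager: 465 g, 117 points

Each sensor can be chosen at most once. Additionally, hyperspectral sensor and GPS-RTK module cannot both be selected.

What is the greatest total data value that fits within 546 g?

Hyperspectral sensor + multispectral imager uses 544 of the 546 g and totals 129.
Next best is GPS-RTK module + gas sampler at 127 (437 g) — short by 2.

129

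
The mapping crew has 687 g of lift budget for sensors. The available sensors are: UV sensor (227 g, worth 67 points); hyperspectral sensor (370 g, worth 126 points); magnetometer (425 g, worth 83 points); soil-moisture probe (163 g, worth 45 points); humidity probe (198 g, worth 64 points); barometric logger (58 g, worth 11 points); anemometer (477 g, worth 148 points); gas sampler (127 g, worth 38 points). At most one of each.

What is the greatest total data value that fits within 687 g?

212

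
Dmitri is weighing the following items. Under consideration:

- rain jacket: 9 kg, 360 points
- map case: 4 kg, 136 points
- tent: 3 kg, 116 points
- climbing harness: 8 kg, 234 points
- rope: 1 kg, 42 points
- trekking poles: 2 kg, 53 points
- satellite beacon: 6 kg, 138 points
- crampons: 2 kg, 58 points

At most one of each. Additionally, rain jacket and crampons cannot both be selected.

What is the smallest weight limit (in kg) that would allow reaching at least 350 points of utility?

Minimise kg subject to total utility ≥ 350.
rain jacket: 360 utility at 9 kg.
Below 9 kg the best achievable stays under 350.

9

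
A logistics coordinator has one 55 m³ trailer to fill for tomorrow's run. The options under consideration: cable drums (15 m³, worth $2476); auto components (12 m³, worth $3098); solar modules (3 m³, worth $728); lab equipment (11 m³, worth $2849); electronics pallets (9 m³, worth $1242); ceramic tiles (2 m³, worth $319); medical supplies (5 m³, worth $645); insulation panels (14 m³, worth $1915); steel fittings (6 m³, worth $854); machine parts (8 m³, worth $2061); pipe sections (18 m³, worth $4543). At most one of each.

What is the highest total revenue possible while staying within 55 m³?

13598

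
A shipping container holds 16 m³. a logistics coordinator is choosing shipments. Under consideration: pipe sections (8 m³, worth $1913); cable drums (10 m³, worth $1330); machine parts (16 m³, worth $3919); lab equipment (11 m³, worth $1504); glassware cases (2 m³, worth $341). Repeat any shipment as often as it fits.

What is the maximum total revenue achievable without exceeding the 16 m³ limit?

Machine parts uses 16 of the 16 m³ and totals 3919.

3919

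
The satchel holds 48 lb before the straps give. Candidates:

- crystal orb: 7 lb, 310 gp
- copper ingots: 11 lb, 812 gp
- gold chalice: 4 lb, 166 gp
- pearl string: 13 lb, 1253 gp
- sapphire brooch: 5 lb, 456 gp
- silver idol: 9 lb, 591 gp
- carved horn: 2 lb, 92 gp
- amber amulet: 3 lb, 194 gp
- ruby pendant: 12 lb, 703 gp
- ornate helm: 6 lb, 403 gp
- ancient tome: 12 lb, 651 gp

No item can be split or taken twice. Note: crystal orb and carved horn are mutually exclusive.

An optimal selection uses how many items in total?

6

Best achievable value is 3709.
copper ingots + pearl string + sapphire brooch + silver idol + amber amulet + ornate helm hits 3709 at 47 lb.
Any selection reaching 3709 contains exactly 6 items.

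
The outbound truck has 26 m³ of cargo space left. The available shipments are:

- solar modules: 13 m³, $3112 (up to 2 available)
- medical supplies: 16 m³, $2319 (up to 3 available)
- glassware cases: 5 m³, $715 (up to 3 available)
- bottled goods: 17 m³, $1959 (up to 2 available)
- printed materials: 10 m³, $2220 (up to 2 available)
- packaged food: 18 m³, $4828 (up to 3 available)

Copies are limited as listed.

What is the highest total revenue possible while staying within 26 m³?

The ratio heuristic lands on glassware cases + packaged food (5543) but leaves 3 m³ idle.
The 23 m³ tied up in glassware cases and packaged food is better spent on 2×solar modules — total rises to 6224 (26 m³).

6224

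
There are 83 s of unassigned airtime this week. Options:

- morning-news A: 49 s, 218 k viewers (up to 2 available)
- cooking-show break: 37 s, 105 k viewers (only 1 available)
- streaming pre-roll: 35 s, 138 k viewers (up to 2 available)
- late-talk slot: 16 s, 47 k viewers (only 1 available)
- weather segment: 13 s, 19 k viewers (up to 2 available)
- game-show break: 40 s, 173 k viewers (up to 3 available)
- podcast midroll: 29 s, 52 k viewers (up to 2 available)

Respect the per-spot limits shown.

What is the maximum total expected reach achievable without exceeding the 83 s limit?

346

A density-first pass picks morning-news A + late-talk slot + weather segment — 284 at 78 s.
Dropping morning-news A and late-talk slot and weather segment frees 78 s; slotting in 2×game-show break (80 s) lifts the total to 346 at 80 s.
Nothing else within 83 s beats 346.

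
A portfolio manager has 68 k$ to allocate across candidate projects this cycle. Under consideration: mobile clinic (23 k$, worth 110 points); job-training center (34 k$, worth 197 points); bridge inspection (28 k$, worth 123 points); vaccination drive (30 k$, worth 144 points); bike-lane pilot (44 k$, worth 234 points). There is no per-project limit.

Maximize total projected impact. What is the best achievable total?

394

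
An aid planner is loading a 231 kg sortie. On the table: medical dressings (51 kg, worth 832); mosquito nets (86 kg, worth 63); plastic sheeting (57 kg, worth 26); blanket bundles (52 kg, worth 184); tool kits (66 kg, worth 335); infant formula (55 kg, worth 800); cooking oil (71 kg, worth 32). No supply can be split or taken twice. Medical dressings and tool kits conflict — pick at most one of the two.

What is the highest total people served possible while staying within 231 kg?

1848

Best packing: medical dressings + blanket bundles + infant formula + cooking oil — 229 kg, 1848 total.
The closest alternative, medical dressings + plastic sheeting + blanket bundles + infant formula, reaches only 1842.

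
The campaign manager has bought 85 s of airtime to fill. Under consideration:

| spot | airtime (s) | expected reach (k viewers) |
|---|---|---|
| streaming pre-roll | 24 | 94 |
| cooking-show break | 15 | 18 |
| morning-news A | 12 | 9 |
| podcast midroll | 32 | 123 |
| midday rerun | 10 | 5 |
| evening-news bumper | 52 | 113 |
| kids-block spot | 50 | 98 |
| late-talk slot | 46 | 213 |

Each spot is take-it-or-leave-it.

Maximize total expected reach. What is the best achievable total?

Density check — late-talk slot 4.63, streaming pre-roll 3.92, podcast midroll 3.84 are the best per s.
Greedy by ratio would take streaming pre-roll + cooking-show break + late-talk slot: 85 s used, total 325.
Dropping streaming pre-roll and cooking-show break frees 39 s; slotting in podcast midroll (32 s) lifts the total to 336 at 78 s.

336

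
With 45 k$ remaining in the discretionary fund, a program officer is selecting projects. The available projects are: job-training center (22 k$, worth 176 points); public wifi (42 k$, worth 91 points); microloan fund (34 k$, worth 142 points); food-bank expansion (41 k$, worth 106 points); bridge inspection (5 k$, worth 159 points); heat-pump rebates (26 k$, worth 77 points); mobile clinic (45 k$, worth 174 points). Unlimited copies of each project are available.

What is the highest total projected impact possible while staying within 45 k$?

1431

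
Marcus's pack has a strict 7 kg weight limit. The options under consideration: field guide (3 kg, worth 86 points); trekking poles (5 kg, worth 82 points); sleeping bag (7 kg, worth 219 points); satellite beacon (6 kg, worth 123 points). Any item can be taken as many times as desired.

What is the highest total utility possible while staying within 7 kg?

219

Ranking by ratio (utility/kg): sleeping bag 31.29, field guide 28.67, satellite beacon 20.50, trekking poles 16.40.
Taking sleeping bag: 7 kg used, 219 in utility.
That's the maximum — no swap from here does better than 219.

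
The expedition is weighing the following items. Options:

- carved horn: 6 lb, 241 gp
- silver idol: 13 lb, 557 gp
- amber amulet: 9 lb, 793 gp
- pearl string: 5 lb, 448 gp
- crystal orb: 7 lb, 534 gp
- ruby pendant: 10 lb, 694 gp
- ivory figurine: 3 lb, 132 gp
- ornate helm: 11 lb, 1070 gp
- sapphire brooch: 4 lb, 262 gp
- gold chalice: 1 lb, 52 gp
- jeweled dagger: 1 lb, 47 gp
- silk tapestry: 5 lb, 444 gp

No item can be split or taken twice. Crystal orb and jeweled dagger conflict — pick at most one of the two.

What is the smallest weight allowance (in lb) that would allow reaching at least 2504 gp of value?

Look for the lowest-weight combination reaching 2504.
amber amulet + pearl string + ornate helm + sapphire brooch: 2573 value at 29 lb.
No combination under 29 lb hits 2504.

29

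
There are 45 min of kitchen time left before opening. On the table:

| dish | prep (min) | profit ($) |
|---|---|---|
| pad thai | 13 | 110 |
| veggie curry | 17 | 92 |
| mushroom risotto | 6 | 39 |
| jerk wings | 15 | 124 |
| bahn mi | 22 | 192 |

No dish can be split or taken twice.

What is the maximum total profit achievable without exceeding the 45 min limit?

355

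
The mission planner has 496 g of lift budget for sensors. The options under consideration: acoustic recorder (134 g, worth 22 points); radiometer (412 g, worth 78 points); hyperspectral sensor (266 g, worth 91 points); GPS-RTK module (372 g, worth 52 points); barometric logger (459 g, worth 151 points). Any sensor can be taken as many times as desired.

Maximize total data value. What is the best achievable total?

By data value per g: hyperspectral sensor 0.34, barometric logger 0.33, radiometer 0.19, acoustic recorder 0.16 lead.
Greedy by ratio would take acoustic recorder + hyperspectral sensor: 400 g used, total 113.
Replace acoustic recorder and hyperspectral sensor with barometric logger: the trade gains 38 net, giving 151 at 459 g.
Nothing else within 496 g beats 151.

151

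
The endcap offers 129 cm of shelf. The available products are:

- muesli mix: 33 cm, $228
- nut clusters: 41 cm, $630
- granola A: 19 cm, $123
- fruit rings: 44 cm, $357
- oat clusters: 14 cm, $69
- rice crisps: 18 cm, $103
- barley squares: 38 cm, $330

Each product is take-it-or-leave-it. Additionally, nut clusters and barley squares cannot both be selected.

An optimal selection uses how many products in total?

Best achievable weekly sales is 1215.
One optimal bundle: muesli mix + nut clusters + fruit rings (118 cm).
All optima have 3 products.

3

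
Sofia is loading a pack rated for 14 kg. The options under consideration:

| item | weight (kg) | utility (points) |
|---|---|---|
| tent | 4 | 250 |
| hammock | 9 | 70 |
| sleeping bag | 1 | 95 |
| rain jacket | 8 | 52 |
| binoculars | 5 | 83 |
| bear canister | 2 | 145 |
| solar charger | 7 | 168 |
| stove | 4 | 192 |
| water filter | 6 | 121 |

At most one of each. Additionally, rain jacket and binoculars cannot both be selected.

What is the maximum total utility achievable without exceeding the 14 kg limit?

682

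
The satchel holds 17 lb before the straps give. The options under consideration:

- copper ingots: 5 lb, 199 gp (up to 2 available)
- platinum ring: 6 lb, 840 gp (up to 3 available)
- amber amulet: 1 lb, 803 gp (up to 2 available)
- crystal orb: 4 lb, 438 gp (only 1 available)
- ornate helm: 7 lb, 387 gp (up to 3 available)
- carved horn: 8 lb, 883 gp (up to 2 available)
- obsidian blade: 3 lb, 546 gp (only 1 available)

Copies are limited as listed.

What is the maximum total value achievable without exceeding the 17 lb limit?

Best packing: 2×platinum ring + 2×amber amulet + obsidian blade — 17 lb, 3832 total.
No other feasible combination exceeds 3832.

3832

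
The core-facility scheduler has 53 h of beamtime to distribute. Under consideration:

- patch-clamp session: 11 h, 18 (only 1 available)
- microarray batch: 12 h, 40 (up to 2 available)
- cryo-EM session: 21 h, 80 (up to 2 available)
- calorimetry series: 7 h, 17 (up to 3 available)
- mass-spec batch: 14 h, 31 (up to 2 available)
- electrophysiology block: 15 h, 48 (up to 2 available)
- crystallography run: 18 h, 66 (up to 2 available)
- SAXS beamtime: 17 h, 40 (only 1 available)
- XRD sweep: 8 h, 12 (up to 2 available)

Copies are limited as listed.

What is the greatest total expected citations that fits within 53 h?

186

Density check — cryo-EM session 3.81, crystallography run 3.67, microarray batch 3.33 are the best per h.
Taking the top-ratio experiments first gives 2×cryo-EM session + calorimetry series for 177 (49 h).
Dropping cryo-EM session and calorimetry series frees 28 h; slotting in microarray batch + crystallography run (30 h) lifts the total to 186 at 51 h.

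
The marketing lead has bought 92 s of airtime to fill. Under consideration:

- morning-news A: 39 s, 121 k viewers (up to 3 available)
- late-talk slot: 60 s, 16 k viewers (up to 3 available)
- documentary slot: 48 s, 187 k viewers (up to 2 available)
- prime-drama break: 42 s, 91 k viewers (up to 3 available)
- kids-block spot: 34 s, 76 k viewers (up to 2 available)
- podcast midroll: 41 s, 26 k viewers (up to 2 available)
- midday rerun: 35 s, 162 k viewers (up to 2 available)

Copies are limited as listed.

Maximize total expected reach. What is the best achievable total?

Greedy by ratio would take 2×midday rerun: 70 s used, total 324.
Dropping midday rerun frees 35 s; slotting in documentary slot (48 s) lifts the total to 349 at 83 s.
Every other selection either busts 92 s or exceeds an availability limit or fails to beat 349.

349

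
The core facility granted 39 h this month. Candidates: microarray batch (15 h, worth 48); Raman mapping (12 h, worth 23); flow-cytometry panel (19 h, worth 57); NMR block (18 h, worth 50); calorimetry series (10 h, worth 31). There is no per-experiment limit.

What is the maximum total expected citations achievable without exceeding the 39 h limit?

119

Filling by ratio: 2×microarray batch for 96, with 9 h left unused.
Replace 2×microarray batch with flow-cytometry panel + 2×calorimetry series: the trade gains 23 net, giving 119 at 39 h.
Every other selection either busts 39 h or fails to beat 119.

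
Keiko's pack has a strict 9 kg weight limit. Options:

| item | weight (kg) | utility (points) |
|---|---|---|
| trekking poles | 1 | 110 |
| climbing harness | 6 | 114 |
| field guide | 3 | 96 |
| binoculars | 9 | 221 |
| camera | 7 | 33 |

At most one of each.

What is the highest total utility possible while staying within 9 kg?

224

Density check — trekking poles 110.00, field guide 32.00, binoculars 24.56, climbing harness 19.00 are the best per kg.
The ratio heuristic lands on trekking poles + field guide (206) but leaves 5 kg idle.
The 3 kg tied up in field guide is better spent on climbing harness — total rises to 224 (7 kg).
That's the maximum — no swap from here does better than 224.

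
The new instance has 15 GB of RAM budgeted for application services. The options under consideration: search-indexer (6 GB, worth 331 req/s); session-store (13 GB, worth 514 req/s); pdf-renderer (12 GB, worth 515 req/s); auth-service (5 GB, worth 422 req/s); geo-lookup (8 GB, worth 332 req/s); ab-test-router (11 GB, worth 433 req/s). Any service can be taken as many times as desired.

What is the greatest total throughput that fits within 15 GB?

1266

Taking 3×auth-service: 15 GB used, 1266 in throughput.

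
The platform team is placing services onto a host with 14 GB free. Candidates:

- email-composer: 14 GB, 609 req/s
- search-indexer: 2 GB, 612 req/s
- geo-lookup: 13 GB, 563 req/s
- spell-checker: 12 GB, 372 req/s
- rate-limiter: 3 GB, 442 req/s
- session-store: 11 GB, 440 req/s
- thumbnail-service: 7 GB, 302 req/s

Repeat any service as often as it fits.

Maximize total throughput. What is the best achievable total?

Taking 7×search-indexer: 14 GB used, 4284 in throughput.
That's the maximum — no swap from here does better than 4284.

4284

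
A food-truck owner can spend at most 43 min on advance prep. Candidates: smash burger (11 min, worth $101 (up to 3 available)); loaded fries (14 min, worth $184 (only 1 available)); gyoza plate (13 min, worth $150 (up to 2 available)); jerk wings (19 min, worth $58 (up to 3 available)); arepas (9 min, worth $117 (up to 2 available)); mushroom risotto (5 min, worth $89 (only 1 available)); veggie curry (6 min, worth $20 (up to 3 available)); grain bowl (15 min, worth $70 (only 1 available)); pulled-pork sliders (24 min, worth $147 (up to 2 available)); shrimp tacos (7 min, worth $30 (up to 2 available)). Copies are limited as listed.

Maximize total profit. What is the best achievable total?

540

A density-first pass picks loaded fries + 2×arepas + mushroom risotto + veggie curry — 527 at 43 min.
The 15 min tied up in arepas and veggie curry is better spent on gyoza plate — total rises to 540 (41 min).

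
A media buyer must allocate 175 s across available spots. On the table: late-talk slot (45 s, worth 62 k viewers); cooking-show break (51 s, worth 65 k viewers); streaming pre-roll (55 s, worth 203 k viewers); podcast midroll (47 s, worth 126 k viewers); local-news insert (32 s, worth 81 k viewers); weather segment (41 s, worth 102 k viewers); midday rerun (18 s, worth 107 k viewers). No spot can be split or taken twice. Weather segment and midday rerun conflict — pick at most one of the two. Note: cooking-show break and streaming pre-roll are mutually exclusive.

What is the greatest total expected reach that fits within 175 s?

517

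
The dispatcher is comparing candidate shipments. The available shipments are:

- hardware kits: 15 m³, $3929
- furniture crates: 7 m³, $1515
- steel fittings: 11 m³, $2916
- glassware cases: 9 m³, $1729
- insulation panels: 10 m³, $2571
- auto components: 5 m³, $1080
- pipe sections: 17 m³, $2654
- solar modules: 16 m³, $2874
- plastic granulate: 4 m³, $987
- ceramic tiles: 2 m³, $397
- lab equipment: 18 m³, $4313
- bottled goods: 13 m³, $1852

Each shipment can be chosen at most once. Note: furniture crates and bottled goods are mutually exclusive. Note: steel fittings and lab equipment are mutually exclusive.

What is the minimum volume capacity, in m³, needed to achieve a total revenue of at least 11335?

Need the lightest bundle worth ≥ 11335.
hardware kits + steel fittings + insulation panels + auto components + plastic granulate reaches 11483 using 45 m³.
Below 45 m³ the best achievable stays under 11335.

45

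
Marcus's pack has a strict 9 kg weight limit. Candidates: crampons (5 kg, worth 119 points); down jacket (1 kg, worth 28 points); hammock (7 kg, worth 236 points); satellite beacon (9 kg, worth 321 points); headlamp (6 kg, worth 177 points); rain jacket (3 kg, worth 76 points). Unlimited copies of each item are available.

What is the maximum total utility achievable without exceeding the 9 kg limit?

Density check — satellite beacon 35.67, hammock 33.71, headlamp 29.50, down jacket 28.00 are the best per kg.
Satellite beacon uses 9 of the 9 kg and totals 321.
Nothing else within 9 kg beats 321.

321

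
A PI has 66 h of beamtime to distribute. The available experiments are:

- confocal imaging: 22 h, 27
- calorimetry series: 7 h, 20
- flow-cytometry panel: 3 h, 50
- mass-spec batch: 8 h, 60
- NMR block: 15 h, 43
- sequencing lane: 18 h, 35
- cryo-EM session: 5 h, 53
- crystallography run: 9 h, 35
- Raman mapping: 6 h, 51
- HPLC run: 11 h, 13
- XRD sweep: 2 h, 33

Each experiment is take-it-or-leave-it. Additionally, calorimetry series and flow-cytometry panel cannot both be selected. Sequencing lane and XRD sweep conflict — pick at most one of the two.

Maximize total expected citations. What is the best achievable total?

338

Best packing: flow-cytometry panel + mass-spec batch + NMR block + cryo-EM session + crystallography run + Raman mapping + HPLC run + XRD sweep — 59 h, 338 total.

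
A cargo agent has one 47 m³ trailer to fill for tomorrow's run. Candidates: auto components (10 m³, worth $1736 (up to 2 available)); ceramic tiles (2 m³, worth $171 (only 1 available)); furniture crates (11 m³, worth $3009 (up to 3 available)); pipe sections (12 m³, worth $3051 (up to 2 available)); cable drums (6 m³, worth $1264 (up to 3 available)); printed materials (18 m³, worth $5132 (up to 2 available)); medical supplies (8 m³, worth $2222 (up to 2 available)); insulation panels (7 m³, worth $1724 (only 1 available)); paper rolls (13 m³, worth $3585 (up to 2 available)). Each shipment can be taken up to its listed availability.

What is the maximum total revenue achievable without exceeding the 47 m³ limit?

13273

By revenue per m³: printed materials 285.11, medical supplies 277.75, paper rolls 275.77 lead.
The ratio heuristic lands on ceramic tiles + 2×printed materials + medical supplies (12657) but leaves 1 m³ idle.
Dropping ceramic tiles and medical supplies frees 10 m³; slotting in furniture crates (11 m³) lifts the total to 13273 at 47 m³.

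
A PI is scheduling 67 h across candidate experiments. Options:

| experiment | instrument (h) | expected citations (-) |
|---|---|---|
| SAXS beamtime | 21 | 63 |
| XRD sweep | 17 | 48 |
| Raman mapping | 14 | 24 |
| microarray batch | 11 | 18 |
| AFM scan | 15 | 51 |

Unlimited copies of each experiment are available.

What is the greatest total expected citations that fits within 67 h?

216

A density-first pass picks 4×AFM scan — 204 at 60 h.
Dropping AFM scan frees 15 h; slotting in SAXS beamtime (21 h) lifts the total to 216 at 66 h.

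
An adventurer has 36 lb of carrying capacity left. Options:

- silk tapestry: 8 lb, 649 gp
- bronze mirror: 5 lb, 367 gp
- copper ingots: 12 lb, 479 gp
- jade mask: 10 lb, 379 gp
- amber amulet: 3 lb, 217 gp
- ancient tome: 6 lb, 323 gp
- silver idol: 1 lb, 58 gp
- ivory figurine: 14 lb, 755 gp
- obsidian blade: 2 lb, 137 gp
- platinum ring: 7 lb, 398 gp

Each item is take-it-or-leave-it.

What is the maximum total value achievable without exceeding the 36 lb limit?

2311

Greedy by ratio would take silk tapestry + bronze mirror + amber amulet + ancient tome + silver idol + obsidian blade + platinum ring: 32 lb used, total 2149.
Dropping silver idol and obsidian blade and platinum ring frees 10 lb; slotting in ivory figurine (14 lb) lifts the total to 2311 at 36 lb.
No other feasible combination exceeds 2311.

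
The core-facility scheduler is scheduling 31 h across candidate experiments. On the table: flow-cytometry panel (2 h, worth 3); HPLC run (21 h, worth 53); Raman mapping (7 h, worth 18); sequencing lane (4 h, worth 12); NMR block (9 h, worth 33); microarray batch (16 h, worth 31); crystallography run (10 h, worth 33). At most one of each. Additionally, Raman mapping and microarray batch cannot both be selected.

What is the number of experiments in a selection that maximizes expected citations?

Best achievable expected citations is 96.
Raman mapping + sequencing lane + NMR block + crystallography run hits 96 at 30 h.
Every optimal selection uses 4 experiments.

4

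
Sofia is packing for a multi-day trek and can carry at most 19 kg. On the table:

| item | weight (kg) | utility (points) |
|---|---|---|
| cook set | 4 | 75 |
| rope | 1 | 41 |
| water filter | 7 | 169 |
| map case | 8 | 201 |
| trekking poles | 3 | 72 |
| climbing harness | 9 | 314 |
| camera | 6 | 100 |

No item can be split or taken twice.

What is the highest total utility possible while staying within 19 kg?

556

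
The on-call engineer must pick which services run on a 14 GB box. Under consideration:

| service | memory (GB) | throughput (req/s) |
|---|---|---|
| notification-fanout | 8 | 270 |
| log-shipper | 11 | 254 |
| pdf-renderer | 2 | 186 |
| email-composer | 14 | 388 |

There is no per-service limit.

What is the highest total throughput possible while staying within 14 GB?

By throughput per GB: pdf-renderer 93.00, notification-fanout 33.75, email-composer 27.71 lead.
7×pdf-renderer uses 14 of the 14 GB and totals 1302.
No other feasible combination exceeds 1302.

1302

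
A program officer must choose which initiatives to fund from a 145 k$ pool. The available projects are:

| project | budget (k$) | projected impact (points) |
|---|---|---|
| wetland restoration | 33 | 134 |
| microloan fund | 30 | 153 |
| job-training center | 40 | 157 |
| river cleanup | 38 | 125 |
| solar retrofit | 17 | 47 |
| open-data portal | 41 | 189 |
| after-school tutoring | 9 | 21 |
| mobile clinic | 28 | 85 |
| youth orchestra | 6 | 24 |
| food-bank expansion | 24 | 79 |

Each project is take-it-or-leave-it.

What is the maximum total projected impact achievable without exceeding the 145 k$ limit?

633

Taking the top-ratio projects first gives wetland restoration + microloan fund + open-data portal + after-school tutoring + youth orchestra + food-bank expansion for 600 (143 k$).
Dropping after-school tutoring and youth orchestra and food-bank expansion frees 39 k$; slotting in job-training center (40 k$) lifts the total to 633 at 144 k$.
The closest alternative, microloan fund + job-training center + open-data portal + mobile clinic + youth orchestra, reaches only 608.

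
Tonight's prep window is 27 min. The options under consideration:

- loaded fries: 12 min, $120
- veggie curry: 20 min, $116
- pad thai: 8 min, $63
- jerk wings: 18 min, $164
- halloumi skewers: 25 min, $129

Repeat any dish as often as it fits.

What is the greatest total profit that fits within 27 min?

Ranking by ratio (profit/min): loaded fries 10.00, jerk wings 9.11, pad thai 7.88.
Best packing: 2×loaded fries — 24 min, 240 total.
No other feasible combination exceeds 240.

240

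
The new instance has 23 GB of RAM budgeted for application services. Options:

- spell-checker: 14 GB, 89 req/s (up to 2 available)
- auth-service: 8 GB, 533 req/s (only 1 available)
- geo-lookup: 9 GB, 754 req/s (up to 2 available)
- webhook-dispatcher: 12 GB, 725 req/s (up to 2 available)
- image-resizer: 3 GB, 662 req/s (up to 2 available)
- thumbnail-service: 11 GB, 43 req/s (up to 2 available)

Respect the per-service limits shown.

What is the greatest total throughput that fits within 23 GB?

2611

Taking auth-service + geo-lookup + 2×image-resizer: 23 GB used, 2611 in throughput.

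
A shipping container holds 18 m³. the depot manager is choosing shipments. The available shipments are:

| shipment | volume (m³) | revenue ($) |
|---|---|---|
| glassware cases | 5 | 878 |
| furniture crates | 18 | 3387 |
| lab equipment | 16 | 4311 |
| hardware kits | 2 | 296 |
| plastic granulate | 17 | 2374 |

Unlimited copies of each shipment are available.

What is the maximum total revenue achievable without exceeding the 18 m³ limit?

The ratio ordering already packs tightly: lab equipment + hardware kits, 18 m³, 4607.
That's the maximum — no swap from here does better than 4607.

4607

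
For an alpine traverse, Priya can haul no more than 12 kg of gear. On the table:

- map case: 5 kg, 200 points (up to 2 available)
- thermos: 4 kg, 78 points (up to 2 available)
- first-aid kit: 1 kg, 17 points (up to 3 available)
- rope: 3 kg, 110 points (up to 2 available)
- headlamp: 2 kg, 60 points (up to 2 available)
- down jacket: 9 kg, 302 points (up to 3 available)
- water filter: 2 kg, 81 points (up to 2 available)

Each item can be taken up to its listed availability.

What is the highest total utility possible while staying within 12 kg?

A density-first pass picks map case + rope + 2×water filter — 472 at 12 kg.
Dropping rope and water filter frees 5 kg; slotting in map case (5 kg) lifts the total to 481 at 12 kg.

481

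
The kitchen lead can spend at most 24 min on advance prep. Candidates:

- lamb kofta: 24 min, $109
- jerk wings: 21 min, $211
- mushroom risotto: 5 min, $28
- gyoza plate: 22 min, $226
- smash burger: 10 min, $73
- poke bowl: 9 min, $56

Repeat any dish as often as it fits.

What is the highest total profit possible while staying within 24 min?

226

Best packing: gyoza plate — 22 min, 226 total.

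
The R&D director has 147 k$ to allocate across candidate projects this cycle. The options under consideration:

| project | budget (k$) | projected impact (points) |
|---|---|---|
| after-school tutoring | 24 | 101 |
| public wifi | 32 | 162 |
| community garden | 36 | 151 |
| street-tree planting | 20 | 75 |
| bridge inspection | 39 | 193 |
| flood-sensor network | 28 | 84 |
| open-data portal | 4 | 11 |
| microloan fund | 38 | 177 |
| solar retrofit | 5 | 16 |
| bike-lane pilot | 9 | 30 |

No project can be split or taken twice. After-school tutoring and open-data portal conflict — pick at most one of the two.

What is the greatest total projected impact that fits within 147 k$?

Taking the top-ratio projects first gives after-school tutoring + public wifi + bridge inspection + microloan fund + solar retrofit + bike-lane pilot for 679 (147 k$).
The 38 k$ tied up in after-school tutoring and solar retrofit and bike-lane pilot is better spent on community garden — total rises to 683 (145 k$).
An exhaustive check of the 1024 subsets confirms 683.

683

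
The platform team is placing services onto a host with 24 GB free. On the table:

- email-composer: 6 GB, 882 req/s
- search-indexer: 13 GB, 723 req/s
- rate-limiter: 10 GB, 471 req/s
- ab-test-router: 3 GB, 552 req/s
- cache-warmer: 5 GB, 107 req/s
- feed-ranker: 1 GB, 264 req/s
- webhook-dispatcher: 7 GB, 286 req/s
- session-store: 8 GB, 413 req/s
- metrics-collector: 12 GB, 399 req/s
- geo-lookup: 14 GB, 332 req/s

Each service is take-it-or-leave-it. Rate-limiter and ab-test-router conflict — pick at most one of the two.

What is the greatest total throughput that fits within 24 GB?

2421

Best packing: email-composer + search-indexer + ab-test-router + feed-ranker — 23 GB, 2421 total.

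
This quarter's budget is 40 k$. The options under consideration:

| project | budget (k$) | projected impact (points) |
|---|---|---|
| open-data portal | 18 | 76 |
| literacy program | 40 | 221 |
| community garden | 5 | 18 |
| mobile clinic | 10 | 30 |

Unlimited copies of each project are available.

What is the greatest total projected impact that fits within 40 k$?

The ratio ordering already packs tightly: literacy program, 40 k$, 221.

221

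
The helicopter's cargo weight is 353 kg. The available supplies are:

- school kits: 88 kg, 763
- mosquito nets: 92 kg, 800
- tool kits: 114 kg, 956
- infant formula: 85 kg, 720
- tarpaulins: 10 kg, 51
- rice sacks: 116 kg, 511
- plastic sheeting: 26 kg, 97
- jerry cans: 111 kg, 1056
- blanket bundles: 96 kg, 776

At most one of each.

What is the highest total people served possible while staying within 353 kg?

2960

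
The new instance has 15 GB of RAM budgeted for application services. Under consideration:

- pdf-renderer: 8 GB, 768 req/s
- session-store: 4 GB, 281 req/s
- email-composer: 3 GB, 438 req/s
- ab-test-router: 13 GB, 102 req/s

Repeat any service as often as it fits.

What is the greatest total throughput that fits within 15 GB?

2190

5×email-composer uses 15 of the 15 GB and totals 2190.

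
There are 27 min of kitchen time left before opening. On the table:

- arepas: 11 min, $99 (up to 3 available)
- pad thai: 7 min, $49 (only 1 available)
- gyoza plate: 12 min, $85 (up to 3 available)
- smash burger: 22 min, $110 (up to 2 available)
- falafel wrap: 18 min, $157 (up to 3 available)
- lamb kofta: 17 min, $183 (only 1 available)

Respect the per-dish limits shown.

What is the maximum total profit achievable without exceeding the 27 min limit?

By profit per min: lamb kofta 10.76, arepas 9.00, falafel wrap 8.72, gyoza plate 7.08 lead.
Pad thai + lamb kofta uses 24 of the 27 min and totals 232.

232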